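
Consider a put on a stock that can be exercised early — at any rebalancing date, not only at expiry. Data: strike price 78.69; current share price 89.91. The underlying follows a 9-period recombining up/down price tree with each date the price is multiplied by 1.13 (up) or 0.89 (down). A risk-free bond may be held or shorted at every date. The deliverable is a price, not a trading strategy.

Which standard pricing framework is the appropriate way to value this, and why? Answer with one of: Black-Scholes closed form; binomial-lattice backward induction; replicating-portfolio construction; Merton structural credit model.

framework: binomial-lattice backward induction

Key observation: an American put (K = 78.69, S₀ = 89.91) on a 9-date tree has no closed form — the optimal stopping decision is embedded and must be resolved recursively from expiry.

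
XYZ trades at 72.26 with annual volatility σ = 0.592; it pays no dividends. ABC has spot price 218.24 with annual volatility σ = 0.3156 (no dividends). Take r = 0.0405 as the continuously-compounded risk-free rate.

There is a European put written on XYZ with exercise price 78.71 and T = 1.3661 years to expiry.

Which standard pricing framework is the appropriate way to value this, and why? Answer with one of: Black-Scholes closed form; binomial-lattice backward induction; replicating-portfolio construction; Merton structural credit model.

framework: Black-Scholes closed form

Key observation: a European claim on XYZ (strike 78.71) — a lognormal (GBM) underlying with constant rate and volatility — has an exact closed-form value; no lattice or capital structure is involved.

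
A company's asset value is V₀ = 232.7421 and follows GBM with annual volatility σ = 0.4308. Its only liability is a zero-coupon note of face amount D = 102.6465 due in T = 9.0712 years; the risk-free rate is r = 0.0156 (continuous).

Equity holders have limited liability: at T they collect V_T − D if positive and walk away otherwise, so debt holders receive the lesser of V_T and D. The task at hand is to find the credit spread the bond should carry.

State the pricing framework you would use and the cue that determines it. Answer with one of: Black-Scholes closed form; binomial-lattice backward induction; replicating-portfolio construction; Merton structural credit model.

framework: Merton structural credit model

Key observation: assets follow a GBM and default happens iff V_T < 102.6465; valuing claims on that split (equity as a call, risky debt as the residual) is the structural model's definition.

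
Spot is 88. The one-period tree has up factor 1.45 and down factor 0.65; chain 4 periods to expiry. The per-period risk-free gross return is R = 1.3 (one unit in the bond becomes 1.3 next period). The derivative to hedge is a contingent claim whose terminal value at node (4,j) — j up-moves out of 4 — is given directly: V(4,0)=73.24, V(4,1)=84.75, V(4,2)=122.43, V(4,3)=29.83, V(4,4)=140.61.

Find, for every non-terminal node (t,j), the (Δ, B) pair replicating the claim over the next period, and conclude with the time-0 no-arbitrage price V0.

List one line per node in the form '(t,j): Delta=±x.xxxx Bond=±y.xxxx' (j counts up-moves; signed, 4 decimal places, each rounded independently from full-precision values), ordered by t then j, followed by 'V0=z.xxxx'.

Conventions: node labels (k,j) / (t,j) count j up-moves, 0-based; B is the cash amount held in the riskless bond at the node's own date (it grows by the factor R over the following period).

(0,0): Delta=0.1832 Bond=16.1700
(1,0): Delta=-0.6368 Bond=67.9252
(1,1): Delta=0.2681 Bond=10.1969
(2,0): Delta=0.8476 Bond=33.1146
(2,1): Delta=-0.7903 Bond=101.0386
(2,2): Delta=0.3775 Bond=-7.0015
(3,0): Delta=0.5953 Bond=49.1447
(3,1): Delta=0.8737 Bond=41.6423
(3,2): Delta=-0.9625 Bond=152.0519
(3,3): Delta=0.5162 Bond=-46.2913
V0=32.2935

Arbitrage-free pricing uses the up-move probability p* = (R−d)/(u−d) = 0.8125, discounting each step at R = 1.3.
Expiry values: V(4,0)=73.2400, V(4,1)=84.7500, V(4,2)=122.4300, V(4,3)=29.8300, V(4,4)=140.6100
(3,0): S=24.1670. Δ = (V_up−V_dn)/(S_up−S_dn) = (84.7500−73.2400)/(35.0421−15.7086) = 0.5953. V = [p*·84.7500 + (1−p*)·73.2400]/1.3 = 63.5322. B = V − Δ·S = 49.1447.
(3,1): S=53.9110. Δ = (V_up−V_dn)/(S_up−S_dn) = (122.4300−84.7500)/(78.1710−35.0421) = 0.8737. V = [p*·122.4300 + (1−p*)·84.7500]/1.3 = 88.7423. B = V − Δ·S = 41.6423.
(3,2): S=120.2630. Δ = (V_up−V_dn)/(S_up−S_dn) = (29.8300−122.4300)/(174.3813−78.1710) = -0.9625. V = [p*·29.8300 + (1−p*)·122.4300]/1.3 = 36.3019. B = V − Δ·S = 152.0519.
(3,3): S=268.2790. Δ = (V_up−V_dn)/(S_up−S_dn) = (140.6100−29.8300)/(389.0045−174.3813) = 0.5162. V = [p*·140.6100 + (1−p*)·29.8300]/1.3 = 92.1837. B = V − Δ·S = -46.2913.
(2,0): S=37.1800. Δ = (V_up−V_dn)/(S_up−S_dn) = (88.7423−63.5322)/(53.9110−24.1670) = 0.8476. V = [p*·88.7423 + (1−p*)·63.5322]/1.3 = 64.6272. B = V − Δ·S = 33.1146.
(2,1): S=82.9400. Δ = (V_up−V_dn)/(S_up−S_dn) = (36.3019−88.7423)/(120.2630−53.9110) = -0.7903. V = [p*·36.3019 + (1−p*)·88.7423]/1.3 = 35.4881. B = V − Δ·S = 101.0386.
(2,2): S=185.0200. Δ = (V_up−V_dn)/(S_up−S_dn) = (92.1837−36.3019)/(268.2790−120.2630) = 0.3775. V = [p*·92.1837 + (1−p*)·36.3019]/1.3 = 62.8506. B = V − Δ·S = -7.0015.
(1,0): S=57.2000. Δ = (V_up−V_dn)/(S_up−S_dn) = (35.4881−64.6272)/(82.9400−37.1800) = -0.6368. V = [p*·35.4881 + (1−p*)·64.6272]/1.3 = 31.5013. B = V − Δ·S = 67.9252.
(1,1): S=127.6000. Δ = (V_up−V_dn)/(S_up−S_dn) = (62.8506−35.4881)/(185.0200−82.9400) = 0.2681. V = [p*·62.8506 + (1−p*)·35.4881]/1.3 = 44.4001. B = V − Δ·S = 10.1969.
(0,0): S=88.0000. Δ = (V_up−V_dn)/(S_up−S_dn) = (44.4001−31.5013)/(127.6000−57.2000) = 0.1832. V = [p*·44.4001 + (1−p*)·31.5013]/1.3 = 32.2935. B = V − Δ·S = 16.1700.
Verification: the root portfolio costs Δ(0,0)·S0 + B(0,0) = 32.2935, matching V0.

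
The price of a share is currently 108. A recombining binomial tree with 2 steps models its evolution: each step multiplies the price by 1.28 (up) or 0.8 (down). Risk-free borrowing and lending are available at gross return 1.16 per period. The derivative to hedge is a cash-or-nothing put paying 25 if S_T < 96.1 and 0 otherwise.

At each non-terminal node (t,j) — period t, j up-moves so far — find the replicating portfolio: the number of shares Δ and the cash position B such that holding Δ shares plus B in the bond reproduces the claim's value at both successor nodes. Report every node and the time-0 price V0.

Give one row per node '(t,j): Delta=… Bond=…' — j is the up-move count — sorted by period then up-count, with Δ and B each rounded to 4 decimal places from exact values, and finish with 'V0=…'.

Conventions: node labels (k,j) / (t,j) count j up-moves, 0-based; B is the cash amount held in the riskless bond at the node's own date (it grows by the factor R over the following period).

(0,0): Delta=-0.1039 Bond=12.3860
(1,0): Delta=-0.6028 Bond=57.4713
(1,1): Delta=0.0000 Bond=0.0000
V0=1.1612

Risk-neutral probability p* = (R−d)/(u−d) = (1.16−0.8)/(1.28−0.8) = 0.7500.
At maturity the claim pays: V(2,0)=25.0000, V(2,1)=0.0000, V(2,2)=0.0000
(1,0): S=86.4000. Δ = (V_up−V_dn)/(S_up−S_dn) = (0.0000−25.0000)/(110.5920−69.1200) = -0.6028. V = [p*·0.0000 + (1−p*)·25.0000]/1.16 = 5.3879. B = V − Δ·S = 57.4713.
(1,1): S=138.2400. Δ = (V_up−V_dn)/(S_up−S_dn) = (0.0000−0.0000)/(176.9472−110.5920) = 0.0000. V = [p*·0.0000 + (1−p*)·0.0000]/1.16 = 0.0000. B = V − Δ·S = 0.0000.
(0,0): S=108.0000. Δ = (V_up−V_dn)/(S_up−S_dn) = (0.0000−5.3879)/(138.2400−86.4000) = -0.1039. V = [p*·0.0000 + (1−p*)·5.3879]/1.16 = 1.1612. B = V − Δ·S = 12.3860.
As a check, the time-0 holding Δ(0,0)·S0 + B(0,0) comes to 1.1612 — exactly V0.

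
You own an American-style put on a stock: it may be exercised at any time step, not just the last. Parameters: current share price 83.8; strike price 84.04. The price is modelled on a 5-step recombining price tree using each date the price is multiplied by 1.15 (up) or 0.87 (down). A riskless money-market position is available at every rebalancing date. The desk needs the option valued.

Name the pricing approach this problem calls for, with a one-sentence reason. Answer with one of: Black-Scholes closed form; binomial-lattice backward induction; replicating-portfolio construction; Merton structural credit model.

framework: binomial-lattice backward induction

Key observation: the defining feature is the embedded early-exercise option across 5 discrete dates on the spot-83.8 tree; pricing the strike-84.04 put means working backward with an exercise test at every node.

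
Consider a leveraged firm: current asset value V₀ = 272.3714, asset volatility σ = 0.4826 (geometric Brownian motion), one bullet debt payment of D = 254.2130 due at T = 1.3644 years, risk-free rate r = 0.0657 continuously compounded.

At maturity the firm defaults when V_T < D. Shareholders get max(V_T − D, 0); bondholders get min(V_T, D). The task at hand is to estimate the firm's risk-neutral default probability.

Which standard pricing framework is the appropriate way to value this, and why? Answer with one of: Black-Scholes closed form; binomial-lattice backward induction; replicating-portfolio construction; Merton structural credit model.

Key observation: the asked-for credit quantity lives on the firm's capital structure — asset value, asset volatility, debt face 254.2130 — which is the structural model's domain.

framework: Merton structural credit model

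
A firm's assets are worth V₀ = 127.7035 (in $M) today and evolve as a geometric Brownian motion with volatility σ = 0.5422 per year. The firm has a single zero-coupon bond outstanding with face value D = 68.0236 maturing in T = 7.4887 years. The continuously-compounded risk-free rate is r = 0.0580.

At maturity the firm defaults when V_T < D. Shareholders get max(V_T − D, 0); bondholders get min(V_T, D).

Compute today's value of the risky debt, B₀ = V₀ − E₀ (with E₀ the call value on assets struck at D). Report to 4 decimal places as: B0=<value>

B0=30.8247

Work the structural quantities from V₀ = 127.7035 against face 68.0236:
d₁ = [ln(V₀/D) + (r + σ²/2)T] / (σ√T)
   = [ln(127.7035/68.0236) + (0.0580 + 0.5·0.5422²)·7.4887] / (0.5422·√7.4887)
   = [0.629856 + 1.535112] / 1.483757 = 1.459113
d₂ = d₁ − σ√T = 1.459113 − 1.483757 = -0.024644
N(d₁) = 0.927733,  N(d₂) = 0.490169,  e^(−rT) = 0.647689
E₀ = V₀·N(d₁) − D·e^(−rT)·N(d₂)
   = 127.7035·0.927733 − 68.0236·0.647689·0.490169 = 96.878793
B₀ = V₀ − E₀ = 127.7035 − 96.878793 = 30.824707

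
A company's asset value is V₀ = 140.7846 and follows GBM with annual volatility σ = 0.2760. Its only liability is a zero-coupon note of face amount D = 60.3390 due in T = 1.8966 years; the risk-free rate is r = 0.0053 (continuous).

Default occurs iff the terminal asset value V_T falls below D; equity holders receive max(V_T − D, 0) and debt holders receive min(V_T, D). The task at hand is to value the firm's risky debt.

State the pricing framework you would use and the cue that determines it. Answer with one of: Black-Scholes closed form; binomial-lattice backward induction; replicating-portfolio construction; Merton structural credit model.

Key observation: assets follow a GBM and default happens iff V_T < 60.3390; valuing claims on that split (equity as a call, risky debt as the residual) is the structural model's definition.

framework: Merton structural credit model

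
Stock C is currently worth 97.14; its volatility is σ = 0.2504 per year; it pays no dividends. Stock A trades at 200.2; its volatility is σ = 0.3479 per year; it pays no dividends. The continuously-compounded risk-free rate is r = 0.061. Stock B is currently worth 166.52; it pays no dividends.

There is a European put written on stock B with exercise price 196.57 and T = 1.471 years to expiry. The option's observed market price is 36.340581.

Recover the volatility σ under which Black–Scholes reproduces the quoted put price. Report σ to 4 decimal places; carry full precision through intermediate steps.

sigma = 0.3524

At σ = 0.3524 the Black–Scholes value reproduces the quote:
σ√T = 0.3524·√1.471 = 0.427408
d₁ = (ln(S/K) + (r+σ²/2)T) / (σ√T) = (ln(166.52/196.57) + (0.061+0.3524²/2)·1.471) / 0.427408 = (-0.165903 + 0.181070) / 0.427408 = 0.035485
d₂ = d₁ − σ√T = 0.035485 − 0.427408 = -0.391923
e^{−rT} = 0.914177
N(−d₁) = 0.485847,  N(−d₂) = 0.652442
V = K·e^{−rT}·N(−d₂) − S·N(−d₁) = 117.243758 − 80.903177 = 36.340581 (the quoted price), and the Black–Scholes price is strictly increasing in σ, so σ is unique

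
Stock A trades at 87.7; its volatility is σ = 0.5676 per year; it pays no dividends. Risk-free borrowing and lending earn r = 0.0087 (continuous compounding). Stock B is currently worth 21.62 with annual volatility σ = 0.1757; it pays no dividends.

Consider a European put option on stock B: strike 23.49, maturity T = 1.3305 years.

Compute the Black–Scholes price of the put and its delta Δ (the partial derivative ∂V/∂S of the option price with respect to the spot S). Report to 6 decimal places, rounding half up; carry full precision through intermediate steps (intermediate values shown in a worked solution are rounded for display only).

σ√T = 0.1757·√1.3305 = 0.202665
d₁ = (ln(S/K) + (r+σ²/2)T) / (σ√T) = (ln(21.62/23.49) + (0.0087+0.1757²/2)·1.3305) / 0.202665 = (-0.082956 + 0.032112) / 0.202665 = -0.250877
d₂ = d₁ − σ√T = -0.250877 − 0.202665 = -0.453542
e^{−rT} = 0.988491
N(−d₁) = 0.599045,  N(−d₂) = 0.674921
Put price V = K·e^{−rT}·N(−d₂) − S·N(−d₁) = 15.671434 − 12.951362 = 2.720072
Δ = −N(−d₁) = -0.599045

price = 2.720072
Δ = -0.599045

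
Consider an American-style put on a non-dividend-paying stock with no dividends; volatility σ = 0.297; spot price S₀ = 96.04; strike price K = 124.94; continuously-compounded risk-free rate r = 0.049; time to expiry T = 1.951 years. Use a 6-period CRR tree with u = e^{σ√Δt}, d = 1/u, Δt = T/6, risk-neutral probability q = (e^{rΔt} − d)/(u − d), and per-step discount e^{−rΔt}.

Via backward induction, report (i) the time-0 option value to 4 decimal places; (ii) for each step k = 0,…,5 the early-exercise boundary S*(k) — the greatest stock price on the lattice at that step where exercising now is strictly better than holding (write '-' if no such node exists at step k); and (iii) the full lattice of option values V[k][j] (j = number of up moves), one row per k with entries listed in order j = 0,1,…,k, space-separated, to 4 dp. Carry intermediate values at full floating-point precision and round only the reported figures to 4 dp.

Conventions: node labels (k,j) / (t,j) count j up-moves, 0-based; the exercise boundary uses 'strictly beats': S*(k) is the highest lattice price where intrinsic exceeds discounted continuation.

price = 31.1651
boundary = - 81.0775 68.4461 81.0775 96.0400 81.0775
tree:
31.1651
43.8625 19.7079
56.4939 30.0629 10.1828
67.1575 43.8625 17.4902 3.3426
76.1597 56.4939 28.9000 6.8605 0.0000
83.7594 67.1575 43.8625 14.0808 0.0000 0.0000
90.1751 76.1597 56.4939 28.9000 0.0000 0.0000 0.0000

params: Δt=0.32517 u=1.18455 d=0.84421 q=0.50495 e^(-rΔt)=0.98419
t_6 payoffs: 90.1751 76.1597 56.4939 28.9000 0.0000 0.0000 0.0000
t_5: node(5,0) S=41.1806 payoff=83.7594 vs cont=81.7845 → 83.7594 [stop]  node(5,1) S=57.7825 payoff=67.1575 vs cont=65.1826 → 67.1575 [stop]  node(5,2) S=81.0775 payoff=43.8625 vs cont=41.8876 → 43.8625 [stop]  node(5,3) S=113.7638 payoff=11.1762 vs cont=14.0808 → 14.0808 [wait]  node(5,4) S=159.6275 payoff=0.0000 vs cont=0.0000 → 0.0000 [wait]  node(5,5) S=223.9812 payoff=0.0000 vs cont=0.0000 → 0.0000 [wait]  ⇒ S*(5)=81.0775
t_4: node(4,0) S=48.7803 payoff=76.1597 vs cont=74.1848 → 76.1597 [stop]  node(4,1) S=68.4461 payoff=56.4939 vs cont=54.5190 → 56.4939 [stop]  node(4,2) S=96.0400 payoff=28.9000 vs cont=28.3686 → 28.9000 [stop]  node(4,3) S=134.7584 payoff=0.0000 vs cont=6.8605 → 6.8605 [wait]  node(4,4) S=189.0861 payoff=0.0000 vs cont=0.0000 → 0.0000 [wait]  ⇒ S*(4)=96.0400
t_3: node(3,0) S=57.7825 payoff=67.1575 vs cont=65.1826 → 67.1575 [stop]  node(3,1) S=81.0775 payoff=43.8625 vs cont=41.8876 → 43.8625 [stop]  node(3,2) S=113.7638 payoff=11.1762 vs cont=17.4902 → 17.4902 [wait]  node(3,3) S=159.6275 payoff=0.0000 vs cont=3.3426 → 3.3426 [wait]  ⇒ S*(3)=81.0775
t_2: node(2,0) S=68.4461 payoff=56.4939 vs cont=54.5190 → 56.4939 [stop]  node(2,1) S=96.0400 payoff=28.9000 vs cont=30.0629 → 30.0629 [wait]  node(2,2) S=134.7584 payoff=0.0000 vs cont=10.1828 → 10.1828 [wait]  ⇒ S*(2)=68.4461
t_1: node(1,0) S=81.0775 payoff=43.8625 vs cont=42.4655 → 43.8625 [stop]  node(1,1) S=113.7638 payoff=11.1762 vs cont=19.7079 → 19.7079 [wait]  ⇒ S*(1)=81.0775
t_0: node(0,0) S=96.0400 payoff=28.9000 vs cont=31.1651 → 31.1651 [wait]  ⇒ S*(0)=-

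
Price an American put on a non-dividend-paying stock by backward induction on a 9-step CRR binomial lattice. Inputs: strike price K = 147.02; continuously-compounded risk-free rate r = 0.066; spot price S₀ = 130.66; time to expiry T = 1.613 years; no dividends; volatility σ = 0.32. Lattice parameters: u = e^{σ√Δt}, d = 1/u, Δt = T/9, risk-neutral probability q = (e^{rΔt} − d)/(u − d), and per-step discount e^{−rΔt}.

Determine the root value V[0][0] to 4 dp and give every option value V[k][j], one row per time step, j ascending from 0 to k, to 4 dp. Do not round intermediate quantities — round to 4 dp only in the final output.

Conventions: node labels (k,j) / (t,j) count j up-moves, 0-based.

price = 24.7097
tree:
24.7097
34.7430 15.6452
47.3707 23.4195 8.5399
59.9958 33.9333 13.8630 3.6241
71.0214 47.3707 21.8130 6.5472 0.8998
80.6501 59.9958 32.9854 11.5861 1.8580 0.0000
89.0588 71.0214 47.3707 19.9321 3.8367 0.0000 0.0000
96.4022 80.6501 59.9958 32.9140 7.9227 0.0000 0.0000 0.0000
102.8153 89.0588 71.0214 47.3707 16.3600 0.0000 0.0000 0.0000 0.0000
108.4158 96.4022 80.6501 59.9958 32.9140 0.0000 0.0000 0.0000 0.0000 0.0000

Δt=0.17922  u=1.14508  d=0.87330  q=0.50997  discount=0.98824
step 9 (expiry): payoffs max(K−S,0) = 108.4158 96.4022 80.6501 59.9958 32.9140 0.0000 0.0000 0.0000 0.0000 0.0000
k=8: (k=8,j=0): S=44.2047, K−S=102.8153, hold=101.0865 ⇒ V=102.8153 exercise | (k=8,j=1): S=57.9612, K−S=89.0588, hold=87.3300 ⇒ V=89.0588 exercise | (k=8,j=2): S=75.9986, K−S=71.0214, hold=69.2926 ⇒ V=71.0214 exercise | (k=8,j=3): S=99.6493, K−S=47.3707, hold=45.6419 ⇒ V=47.3707 exercise | (k=8,j=4): S=130.6600, K−S=16.3600, hold=15.9393 ⇒ V=16.3600 exercise | (k=8,j=5): S=171.3212, K−S=0.0000, hold=0.0000 ⇒ V=0.0000 continue | (k=8,j=6): S=224.6362, K−S=0.0000, hold=0.0000 ⇒ V=0.0000 continue | (k=8,j=7): S=294.5426, K−S=0.0000, hold=0.0000 ⇒ V=0.0000 continue | (k=8,j=8): S=386.2039, K−S=0.0000, hold=0.0000 ⇒ V=0.0000 continue
k=7: (k=7,j=0): S=50.6178, K−S=96.4022, hold=94.6734 ⇒ V=96.4022 exercise | (k=7,j=1): S=66.3699, K−S=80.6501, hold=78.9213 ⇒ V=80.6501 exercise | (k=7,j=2): S=87.0242, K−S=59.9958, hold=58.2670 ⇒ V=59.9958 exercise | (k=7,j=3): S=114.1060, K−S=32.9140, hold=31.1852 ⇒ V=32.9140 exercise | (k=7,j=4): S=149.6156, K−S=0.0000, hold=7.9227 ⇒ V=7.9227 continue | (k=7,j=5): S=196.1758, K−S=0.0000, hold=0.0000 ⇒ V=0.0000 continue | (k=7,j=6): S=257.2254, K−S=0.0000, hold=0.0000 ⇒ V=0.0000 continue | (k=7,j=7): S=337.2736, K−S=0.0000, hold=0.0000 ⇒ V=0.0000 continue
k=6: (k=6,j=0): S=57.9612, K−S=89.0588, hold=87.3300 ⇒ V=89.0588 exercise | (k=6,j=1): S=75.9986, K−S=71.0214, hold=69.2926 ⇒ V=71.0214 exercise | (k=6,j=2): S=99.6493, K−S=47.3707, hold=45.6419 ⇒ V=47.3707 exercise | (k=6,j=3): S=130.6600, K−S=16.3600, hold=19.9321 ⇒ V=19.9321 continue | (k=6,j=4): S=171.3212, K−S=0.0000, hold=3.8367 ⇒ V=3.8367 continue | (k=6,j=5): S=224.6362, K−S=0.0000, hold=0.0000 ⇒ V=0.0000 continue | (k=6,j=6): S=294.5426, K−S=0.0000, hold=0.0000 ⇒ V=0.0000 continue
k=5: (k=5,j=0): S=66.3699, K−S=80.6501, hold=78.9213 ⇒ V=80.6501 exercise | (k=5,j=1): S=87.0242, K−S=59.9958, hold=58.2670 ⇒ V=59.9958 exercise | (k=5,j=2): S=114.1060, K−S=32.9140, hold=32.9854 ⇒ V=32.9854 continue | (k=5,j=3): S=149.6156, K−S=0.0000, hold=11.5861 ⇒ V=11.5861 continue | (k=5,j=4): S=196.1758, K−S=0.0000, hold=1.8580 ⇒ V=1.8580 continue | (k=5,j=5): S=257.2254, K−S=0.0000, hold=0.0000 ⇒ V=0.0000 continue
k=4: (k=4,j=0): S=75.9986, K−S=71.0214, hold=69.2926 ⇒ V=71.0214 exercise | (k=4,j=1): S=99.6493, K−S=47.3707, hold=45.6779 ⇒ V=47.3707 exercise | (k=4,j=2): S=130.6600, K−S=16.3600, hold=21.8130 ⇒ V=21.8130 continue | (k=4,j=3): S=171.3212, K−S=0.0000, hold=6.5472 ⇒ V=6.5472 continue | (k=4,j=4): S=224.6362, K−S=0.0000, hold=0.8998 ⇒ V=0.8998 continue
k=3: (k=3,j=0): S=87.0242, K−S=59.9958, hold=58.2670 ⇒ V=59.9958 exercise | (k=3,j=1): S=114.1060, K−S=32.9140, hold=33.9333 ⇒ V=33.9333 continue | (k=3,j=2): S=149.6156, K−S=0.0000, hold=13.8630 ⇒ V=13.8630 continue | (k=3,j=3): S=196.1758, K−S=0.0000, hold=3.6241 ⇒ V=3.6241 continue
k=2: (k=2,j=0): S=99.6493, K−S=47.3707, hold=46.1556 ⇒ V=47.3707 exercise | (k=2,j=1): S=130.6600, K−S=16.3600, hold=23.4195 ⇒ V=23.4195 continue | (k=2,j=2): S=171.3212, K−S=0.0000, hold=8.5399 ⇒ V=8.5399 continue
k=1: (k=1,j=0): S=114.1060, K−S=32.9140, hold=34.7430 ⇒ V=34.7430 continue | (k=1,j=1): S=149.6156, K−S=0.0000, hold=15.6452 ⇒ V=15.6452 continue
k=0: (k=0,j=0): S=130.6600, K−S=16.3600, hold=24.7097 ⇒ V=24.7097 continue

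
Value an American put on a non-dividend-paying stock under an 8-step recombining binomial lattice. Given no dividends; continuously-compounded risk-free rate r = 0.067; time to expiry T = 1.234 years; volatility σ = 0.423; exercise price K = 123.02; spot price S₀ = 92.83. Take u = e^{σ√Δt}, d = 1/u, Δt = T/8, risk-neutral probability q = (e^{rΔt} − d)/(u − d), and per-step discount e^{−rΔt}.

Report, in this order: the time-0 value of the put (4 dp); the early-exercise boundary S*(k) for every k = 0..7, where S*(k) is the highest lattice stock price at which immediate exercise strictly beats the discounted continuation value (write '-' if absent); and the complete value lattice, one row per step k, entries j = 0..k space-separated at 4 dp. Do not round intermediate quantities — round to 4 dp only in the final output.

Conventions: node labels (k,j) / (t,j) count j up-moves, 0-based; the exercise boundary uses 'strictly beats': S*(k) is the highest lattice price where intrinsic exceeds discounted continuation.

Δt=0.15425  u=1.18073  d=0.84693  q=0.48968  discount=0.98972
step 8 (expiry): payoffs max(K−S,0) = 98.4454 88.7600 75.2574 56.4332 30.1900 0.0000 0.0000 0.0000 0.0000
step 7: (k=7,j=0): S=29.0160, K−S=94.0040, hold=92.7392 ⇒ V=94.0040 exercise | (k=7,j=1): S=40.4518, K−S=82.5682, hold=81.3034 ⇒ V=82.5682 exercise | (k=7,j=2): S=56.3946, K−S=66.6254, hold=65.3605 ⇒ V=66.6254 exercise | (k=7,j=3): S=78.6209, K−S=44.3991, hold=43.1342 ⇒ V=44.3991 exercise | (k=7,j=4): S=109.6071, K−S=13.4129, hold=15.2480 ⇒ V=15.2480 continue | (k=7,j=5): S=152.8054, K−S=0.0000, hold=0.0000 ⇒ V=0.0000 continue | (k=7,j=6): S=213.0292, K−S=0.0000, hold=0.0000 ⇒ V=0.0000 continue | (k=7,j=7): S=296.9884, K−S=0.0000, hold=0.0000 ⇒ V=0.0000 continue  boundary S*=78.6209
step 6: (k=6,j=0): S=34.2600, K−S=88.7600, hold=87.4952 ⇒ V=88.7600 exercise | (k=6,j=1): S=47.7626, K−S=75.2574, hold=73.9926 ⇒ V=75.2574 exercise | (k=6,j=2): S=66.5868, K−S=56.4332, hold=55.1684 ⇒ V=56.4332 exercise | (k=6,j=3): S=92.8300, K−S=30.1900, hold=29.8145 ⇒ V=30.1900 exercise | (k=6,j=4): S=129.4162, K−S=0.0000, hold=7.7013 ⇒ V=7.7013 continue | (k=6,j=5): S=180.4218, K−S=0.0000, hold=0.0000 ⇒ V=0.0000 continue | (k=6,j=6): S=251.5297, K−S=0.0000, hold=0.0000 ⇒ V=0.0000 continue  boundary S*=92.8300
step 5: (k=5,j=0): S=40.4518, K−S=82.5682, hold=81.3034 ⇒ V=82.5682 exercise | (k=5,j=1): S=56.3946, K−S=66.6254, hold=65.3605 ⇒ V=66.6254 exercise | (k=5,j=2): S=78.6209, K−S=44.3991, hold=43.1342 ⇒ V=44.3991 exercise | (k=5,j=3): S=109.6071, K−S=13.4129, hold=18.9805 ⇒ V=18.9805 continue | (k=5,j=4): S=152.8054, K−S=0.0000, hold=3.8897 ⇒ V=3.8897 continue | (k=5,j=5): S=213.0292, K−S=0.0000, hold=0.0000 ⇒ V=0.0000 continue  boundary S*=78.6209
step 4: (k=4,j=0): S=47.7626, K−S=75.2574, hold=73.9926 ⇒ V=75.2574 exercise | (k=4,j=1): S=66.5868, K−S=56.4332, hold=55.1684 ⇒ V=56.4332 exercise | (k=4,j=2): S=92.8300, K−S=30.1900, hold=31.6235 ⇒ V=31.6235 continue | (k=4,j=3): S=129.4162, K−S=0.0000, hold=11.4716 ⇒ V=11.4716 continue | (k=4,j=4): S=180.4218, K−S=0.0000, hold=1.9646 ⇒ V=1.9646 continue  boundary S*=66.5868
step 3: (k=3,j=0): S=56.3946, K−S=66.6254, hold=65.3605 ⇒ V=66.6254 exercise | (k=3,j=1): S=78.6209, K−S=44.3991, hold=43.8290 ⇒ V=44.3991 exercise | (k=3,j=2): S=109.6071, K−S=13.4129, hold=21.5317 ⇒ V=21.5317 continue | (k=3,j=3): S=152.8054, K−S=0.0000, hold=6.7461 ⇒ V=6.7461 continue  boundary S*=78.6209
step 2: (k=2,j=0): S=66.5868, K−S=56.4332, hold=55.1684 ⇒ V=56.4332 exercise | (k=2,j=1): S=92.8300, K−S=30.1900, hold=32.8599 ⇒ V=32.8599 continue | (k=2,j=2): S=129.4162, K−S=0.0000, hold=14.1445 ⇒ V=14.1445 continue  boundary S*=66.5868
step 1: (k=1,j=0): S=78.6209, K−S=44.3991, hold=44.4282 ⇒ V=44.4282 continue | (k=1,j=1): S=109.6071, K−S=13.4129, hold=23.4516 ⇒ V=23.4516 continue  boundary S*=-
step 0: (k=0,j=0): S=92.8300, K−S=30.1900, hold=33.8051 ⇒ V=33.8051 continue  boundary S*=-

price = 33.8051
boundary = - - 66.5868 78.6209 66.5868 78.6209 92.8300 78.6209
tree:
33.8051
44.4282 23.4516
56.4332 32.8599 14.1445
66.6254 44.3991 21.5317 6.7461
75.2574 56.4332 31.6235 11.4716 1.9646
82.5682 66.6254 44.3991 18.9805 3.8897 0.0000
88.7600 75.2574 56.4332 30.1900 7.7013 0.0000 0.0000
94.0040 82.5682 66.6254 44.3991 15.2480 0.0000 0.0000 0.0000
98.4454 88.7600 75.2574 56.4332 30.1900 0.0000 0.0000 0.0000 0.0000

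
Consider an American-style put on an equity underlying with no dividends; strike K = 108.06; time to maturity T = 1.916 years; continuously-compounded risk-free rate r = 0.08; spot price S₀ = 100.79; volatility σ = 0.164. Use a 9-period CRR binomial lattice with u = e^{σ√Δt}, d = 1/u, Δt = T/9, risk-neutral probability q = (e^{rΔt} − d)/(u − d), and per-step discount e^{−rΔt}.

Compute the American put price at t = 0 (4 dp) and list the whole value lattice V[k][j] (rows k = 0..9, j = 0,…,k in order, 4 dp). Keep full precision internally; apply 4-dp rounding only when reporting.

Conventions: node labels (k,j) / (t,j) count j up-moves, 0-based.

Δt=0.21289, u=1.07861, d=0.92712, q=0.59448, disc=e^(-rΔt)=0.98311
k=9 terminal: V=max(K-S,0) → 57.0504 48.7159 39.0196 27.7390 14.6153 0.0000 0.0000 0.0000 0.0000 0.0000
k=8: j=0 S=55.0193 intr=53.0407 cont=51.2159 V=53.0407[EX]; j=1 S=64.0089 intr=44.0511 cont=42.2263 V=44.0511[EX]; j=2 S=74.4674 intr=33.5926 cont=31.7678 V=33.5926[EX]; j=3 S=86.6347 intr=21.4253 cont=19.6005 V=21.4253[EX]; j=4 S=100.7900 intr=7.2700 cont=5.8267 V=7.2700[EX]; j=5 S=117.2582 intr=0.0000 cont=0.0000 V=0.0000[hold]; j=6 S=136.4171 intr=0.0000 cont=0.0000 V=0.0000[hold]; j=7 S=158.7063 intr=0.0000 cont=0.0000 V=0.0000[hold]; j=8 S=184.6375 intr=0.0000 cont=0.0000 V=0.0000[hold]
k=7: j=0 S=59.3441 intr=48.7159 cont=46.8911 V=48.7159[EX]; j=1 S=69.0404 intr=39.0196 cont=37.1948 V=39.0196[EX]; j=2 S=80.3210 intr=27.7390 cont=25.9142 V=27.7390[EX]; j=3 S=93.4447 intr=14.6153 cont=12.7905 V=14.6153[EX]; j=4 S=108.7127 intr=0.0000 cont=2.8983 V=2.8983[hold]; j=5 S=126.4753 intr=0.0000 cont=0.0000 V=0.0000[hold]; j=6 S=147.1402 intr=0.0000 cont=0.0000 V=0.0000[hold]; j=7 S=171.1816 intr=0.0000 cont=0.0000 V=0.0000[hold]
k=6: j=0 S=64.0089 intr=44.0511 cont=42.2263 V=44.0511[EX]; j=1 S=74.4674 intr=33.5926 cont=31.7678 V=33.5926[EX]; j=2 S=86.6347 intr=21.4253 cont=19.6005 V=21.4253[EX]; j=3 S=100.7900 intr=7.2700 cont=7.5206 V=7.5206[hold]; j=4 S=117.2582 intr=0.0000 cont=1.1555 V=1.1555[hold]; j=5 S=136.4171 intr=0.0000 cont=0.0000 V=0.0000[hold]; j=6 S=158.7063 intr=0.0000 cont=0.0000 V=0.0000[hold]
k=5: j=0 S=69.0404 intr=39.0196 cont=37.1948 V=39.0196[EX]; j=1 S=80.3210 intr=27.7390 cont=25.9142 V=27.7390[EX]; j=2 S=93.4447 intr=14.6153 cont=12.9370 V=14.6153[EX]; j=3 S=108.7127 intr=0.0000 cont=3.6735 V=3.6735[hold]; j=4 S=126.4753 intr=0.0000 cont=0.4606 V=0.4606[hold]; j=5 S=147.1402 intr=0.0000 cont=0.0000 V=0.0000[hold]
k=4: j=0 S=74.4674 intr=33.5926 cont=31.7678 V=33.5926[EX]; j=1 S=86.6347 intr=21.4253 cont=19.6005 V=21.4253[EX]; j=2 S=100.7900 intr=7.2700 cont=7.9736 V=7.9736[hold]; j=3 S=117.2582 intr=0.0000 cont=1.7337 V=1.7337[hold]; j=4 S=136.4171 intr=0.0000 cont=0.1836 V=0.1836[hold]
k=3: j=0 S=80.3210 intr=27.7390 cont=25.9142 V=27.7390[EX]; j=1 S=93.4447 intr=14.6153 cont=13.2017 V=14.6153[EX]; j=2 S=108.7127 intr=0.0000 cont=4.1921 V=4.1921[hold]; j=3 S=126.4753 intr=0.0000 cont=0.7985 V=0.7985[hold]
k=2: j=0 S=86.6347 intr=21.4253 cont=19.6005 V=21.4253[EX]; j=1 S=100.7900 intr=7.2700 cont=8.2767 V=8.2767[hold]; j=2 S=117.2582 intr=0.0000 cont=2.1380 V=2.1380[hold]
k=1: j=0 S=93.4447 intr=14.6153 cont=13.3789 V=14.6153[EX]; j=1 S=108.7127 intr=0.0000 cont=4.5492 V=4.5492[hold]
k=0: j=0 S=100.7900 intr=7.2700 cont=8.4854 V=8.4854[hold]

price = 8.4854
tree:
8.4854
14.6153 4.5492
21.4253 8.2767 2.1380
27.7390 14.6153 4.1921 0.7985
33.5926 21.4253 7.9736 1.7337 0.1836
39.0196 27.7390 14.6153 3.6735 0.4606 0.0000
44.0511 33.5926 21.4253 7.5206 1.1555 0.0000 0.0000
48.7159 39.0196 27.7390 14.6153 2.8983 0.0000 0.0000 0.0000
53.0407 44.0511 33.5926 21.4253 7.2700 0.0000 0.0000 0.0000 0.0000
57.0504 48.7159 39.0196 27.7390 14.6153 0.0000 0.0000 0.0000 0.0000 0.0000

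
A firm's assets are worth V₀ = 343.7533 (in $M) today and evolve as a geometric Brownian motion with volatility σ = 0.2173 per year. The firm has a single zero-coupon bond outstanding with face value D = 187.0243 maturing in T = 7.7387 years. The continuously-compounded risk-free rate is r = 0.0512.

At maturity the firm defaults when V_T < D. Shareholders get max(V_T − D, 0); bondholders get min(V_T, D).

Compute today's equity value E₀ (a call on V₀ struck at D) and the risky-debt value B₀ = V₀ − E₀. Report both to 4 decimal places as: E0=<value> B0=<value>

E0=220.3468 B0=123.4065

Equity is a call on the firm's assets struck at D = 187.0243:
d₁ = [ln(V₀/D) + (r + σ²/2)T] / (σ√T)
   = [ln(343.7533/187.0243) + (0.0512 + 0.5·0.2173²)·7.7387] / (0.2173·√7.7387)
   = [0.608686 + 0.578929] / 0.604496 = 1.964635
d₂ = d₁ − σ√T = 1.964635 − 0.604496 = 1.360139
N(d₁) = 0.975272,  N(d₂) = 0.913107,  e^(−rT) = 0.672858
E₀ = V₀·N(d₁) − D·e^(−rT)·N(d₂)
   = 343.7533·0.975272 − 187.0243·0.672858·0.913107 = 220.346830
B₀ = V₀ − E₀ = 343.7533 − 220.346830 = 123.406470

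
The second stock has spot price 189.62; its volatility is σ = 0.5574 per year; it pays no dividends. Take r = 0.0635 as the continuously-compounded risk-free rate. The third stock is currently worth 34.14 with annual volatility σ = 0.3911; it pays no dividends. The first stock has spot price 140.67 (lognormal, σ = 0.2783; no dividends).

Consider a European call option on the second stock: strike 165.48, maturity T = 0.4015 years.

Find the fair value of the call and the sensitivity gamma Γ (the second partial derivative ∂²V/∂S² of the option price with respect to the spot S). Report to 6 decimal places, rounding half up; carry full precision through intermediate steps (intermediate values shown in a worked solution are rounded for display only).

price = 41.248317
Γ = 0.004871

σ√T = 0.5574·√0.4015 = 0.353191
d₁ = (ln(S/K) + (r+σ²/2)T) / (σ√T) = (ln(189.62/165.48) + (0.0635+0.5574²/2)·0.4015) / 0.353191 = (0.136172 + 0.087867) / 0.353191 = 0.634328
d₂ = d₁ − σ√T = 0.634328 − 0.353191 = 0.281137
e^{−rT} = 0.974827
N(d₁) = 0.737067,  N(d₂) = 0.610697
Call price V = S·N(d₁) − K·e^{−rT}·N(d₂) = 139.762562 − 98.514245 = 41.248317
φ(d₁) = (1/√(2π))·e^{−d₁²/2} = 0.326239
Γ = φ(d₁) / (S·σ·√T) = 0.004871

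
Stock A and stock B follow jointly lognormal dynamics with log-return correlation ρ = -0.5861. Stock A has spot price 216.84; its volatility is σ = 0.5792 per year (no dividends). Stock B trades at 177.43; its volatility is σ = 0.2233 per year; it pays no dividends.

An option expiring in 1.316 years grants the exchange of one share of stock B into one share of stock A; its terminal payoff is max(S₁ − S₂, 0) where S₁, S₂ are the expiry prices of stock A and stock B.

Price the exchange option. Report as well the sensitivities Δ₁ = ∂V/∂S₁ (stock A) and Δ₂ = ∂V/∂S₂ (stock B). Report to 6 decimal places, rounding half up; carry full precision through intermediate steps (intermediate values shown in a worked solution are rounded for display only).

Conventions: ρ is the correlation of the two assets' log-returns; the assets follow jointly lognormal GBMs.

σ_eff = √(σ₁² + σ₂² − 2ρσ₁σ₂) = √(0.5792² + 0.2233² − 2·-0.5861·0.5792·0.2233) = 0.732764
d₁ = (ln(S₁/S₂) + (q₂ − q₁ + σ_eff²/2)T) / (σ_eff√T) = (ln(216.84/177.43) + (0.0 − 0.0 + 0.268471)·1.316) / 0.840605 = 0.658921
d₂ = d₁ − σ_eff√T = 0.658921 − 0.840605 = -0.181684
N(d₁) = 0.745027,  N(d₂) = 0.427915
V = S₁·e^{−q₁T}·N(d₁) − S₂·e^{−q₂T}·N(d₂) = 161.551570 − 75.925013 = 85.626556
Key observation: no risk-free rate is needed — with the second asset as numeraire the exchange option is a call on the ratio S₁/S₂, and r cancels out of the value.
Δ₁ = e^{−q₁T}·N(d₁) = 0.745027;  Δ₂ = −e^{−q₂T}·N(d₂) = -0.427915

exchange price = 85.626556
Δ1 = 0.745027
Δ2 = -0.427915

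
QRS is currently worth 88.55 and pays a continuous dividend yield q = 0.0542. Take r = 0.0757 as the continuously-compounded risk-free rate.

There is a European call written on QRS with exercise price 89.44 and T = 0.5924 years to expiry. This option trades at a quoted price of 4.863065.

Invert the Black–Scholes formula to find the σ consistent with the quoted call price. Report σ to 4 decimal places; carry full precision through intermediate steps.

At σ = 0.1806 the Black–Scholes value reproduces the quote:
σ√T = 0.1806·√0.5924 = 0.139003
d₁ = (ln(S/K) + (r−q+σ²/2)T) / (σ√T) = (ln(88.55/89.44) + (0.0757−0.0542+0.1806²/2)·0.5924) / 0.139003 = (-0.010001 + 0.022398) / 0.139003 = 0.089184
d₂ = d₁ − σ√T = 0.089184 − 0.139003 = -0.049819
e^{−rT} = 0.956146
e^{−qT} = 0.968402
N(d₁) = 0.535532,  N(d₂) = 0.480133
V = S·e^{−qT}·N(d₁) − K·e^{−rT}·N(d₂) = 45.922959 − 41.059894 = 4.863065 (the observed quote) — the price is monotone increasing in volatility, hence this σ is the only solution

sigma = 0.1806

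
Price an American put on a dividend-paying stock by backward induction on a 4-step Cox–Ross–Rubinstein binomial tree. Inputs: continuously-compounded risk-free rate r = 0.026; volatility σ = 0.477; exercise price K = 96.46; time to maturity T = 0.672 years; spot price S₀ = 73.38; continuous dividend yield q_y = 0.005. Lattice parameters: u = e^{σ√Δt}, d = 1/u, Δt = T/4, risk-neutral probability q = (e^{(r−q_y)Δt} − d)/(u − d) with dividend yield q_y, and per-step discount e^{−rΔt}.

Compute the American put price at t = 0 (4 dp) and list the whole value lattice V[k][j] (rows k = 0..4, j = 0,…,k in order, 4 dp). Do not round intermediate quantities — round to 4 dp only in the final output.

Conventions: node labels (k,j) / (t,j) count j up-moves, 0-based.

params: Δt=0.16800 u=1.21593 d=0.82241 q=0.46026 e^(-rΔt)=0.99564
t_4 payoffs: 62.8910 46.8284 23.0800 0.0000 0.0000
k=3: node(3,0) S=40.8177 payoff=55.6423 vs cont=55.2561 → 55.6423 [stop]  node(3,1) S=60.3487 payoff=36.1113 vs cont=35.7415 → 36.1113 [stop]  node(3,2) S=89.2252 payoff=7.2348 vs cont=12.4029 → 12.4029 [wait]  node(3,3) S=131.9188 payoff=0.0000 vs cont=0.0000 → 0.0000 [wait]
k=2: node(2,0) S=49.6316 payoff=46.8284 vs cont=46.4497 → 46.8284 [stop]  node(2,1) S=73.3800 payoff=23.0800 vs cont=25.0895 → 25.0895 [wait]  node(2,2) S=108.4919 payoff=0.0000 vs cont=6.6652 → 6.6652 [wait]
k=1: node(1,0) S=60.3487 payoff=36.1113 vs cont=36.6624 → 36.6624 [wait]  node(1,1) S=89.2252 payoff=7.2348 vs cont=16.5372 → 16.5372 [wait]
k=0: node(0,0) S=73.3800 payoff=23.0800 vs cont=27.2802 → 27.2802 [wait]

price = 27.2802
tree:
27.2802
36.6624 16.5372
46.8284 25.0895 6.6652
55.6423 36.1113 12.4029 0.0000
62.8910 46.8284 23.0800 0.0000 0.0000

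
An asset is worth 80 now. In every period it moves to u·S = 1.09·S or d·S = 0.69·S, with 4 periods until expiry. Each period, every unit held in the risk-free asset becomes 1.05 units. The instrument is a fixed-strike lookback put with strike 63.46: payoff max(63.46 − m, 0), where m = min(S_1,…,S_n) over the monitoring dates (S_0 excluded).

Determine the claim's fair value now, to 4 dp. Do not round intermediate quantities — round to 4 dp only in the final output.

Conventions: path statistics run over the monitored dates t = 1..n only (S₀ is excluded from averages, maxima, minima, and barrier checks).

Under the martingale measure an up-move has probability p* = 0.9000; value the claim as the probability-weighted average of per-path payoffs, discounted 4 periods at R = 1.05.
Enumerate all 2^4 = 16 price paths (U = up ×1.09, D = down ×0.69); each path with k up-moves has probability p*^k·(1−p*)^(4−k).
DDDD: m=18.1337, payoff=45.3263, prob=0.000100
UDDD: m=28.6460, payoff=34.8140, prob=0.000900
DUDD: m=28.6460, payoff=34.8140, prob=0.000900
UUDD: m=45.2524, payoff=18.2076, prob=0.008100
DDUD: m=28.6460, payoff=34.8140, prob=0.000900
UDUD: m=45.2524, payoff=18.2076, prob=0.008100
DUUD: m=45.2524, payoff=18.2076, prob=0.008100
UUUD: m=71.4856, payoff=0.0000, prob=0.072900
DDDU: m=26.2807, payoff=37.1793, prob=0.000900
UDDU: m=41.5159, payoff=21.9441, prob=0.008100
DUDU: m=41.5159, payoff=21.9441, prob=0.008100
UUDU: m=65.5831, payoff=0.0000, prob=0.072900
DDUU: m=38.0880, payoff=25.3720, prob=0.008100
UDUU: m=60.1680, payoff=3.2920, prob=0.072900
DUUU: m=55.2000, payoff=8.2600, prob=0.072900
UUUU: m=87.2000, payoff=0.0000, prob=0.656100
Price = Σ prob·payoff / R^4 = 1.977586 / 1.215506 = 1.6270

price = 1.6270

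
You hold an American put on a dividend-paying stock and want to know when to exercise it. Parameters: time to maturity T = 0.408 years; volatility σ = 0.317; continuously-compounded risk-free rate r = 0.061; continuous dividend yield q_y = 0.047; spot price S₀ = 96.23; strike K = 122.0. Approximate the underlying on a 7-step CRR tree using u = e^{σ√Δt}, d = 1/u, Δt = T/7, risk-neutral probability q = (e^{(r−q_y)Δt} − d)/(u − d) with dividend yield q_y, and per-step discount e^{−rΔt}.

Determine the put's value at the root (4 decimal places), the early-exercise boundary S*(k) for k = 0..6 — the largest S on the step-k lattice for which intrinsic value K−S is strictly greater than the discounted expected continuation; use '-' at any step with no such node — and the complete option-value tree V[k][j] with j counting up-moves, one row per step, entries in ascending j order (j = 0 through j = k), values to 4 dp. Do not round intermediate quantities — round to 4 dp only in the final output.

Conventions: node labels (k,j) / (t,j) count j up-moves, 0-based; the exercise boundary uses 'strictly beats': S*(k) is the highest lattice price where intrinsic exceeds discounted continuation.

price = 26.3889
boundary = - 89.1401 82.5726 89.1401 96.2300 103.8838 112.1463
tree:
26.3889
32.8599 19.7441
39.4274 25.9924 13.2859
45.5110 32.8599 18.9256 7.4236
51.1464 39.4274 25.7700 11.8314 2.8200
56.3667 45.5110 32.8599 18.1162 5.2765 0.2448
61.2023 51.1464 39.4274 25.7700 9.8537 0.4782 0.0000
65.6816 56.3667 45.5110 32.8599 18.1162 0.9340 0.0000 0.0000

Δt=0.05829, u=1.07954, d=0.92632, q=0.48620, disc=e^(-rΔt)=0.99645
k=7 terminal: V=max(K-S,0) → 65.6816 56.3667 45.5110 32.8599 18.1162 0.9340 0.0000 0.0000
k=6: j=0 S=60.7977 intr=61.2023 cont=60.9356 V=61.2023[EX]; j=1 S=70.8536 intr=51.1464 cont=50.9073 V=51.1464[EX]; j=2 S=82.5726 intr=39.4274 cont=39.2203 V=39.4274[EX]; j=3 S=96.2300 intr=25.7700 cont=25.6003 V=25.7700[EX]; j=4 S=112.1463 intr=9.8537 cont=9.7275 V=9.8537[EX]; j=5 S=130.6951 intr=0.0000 cont=0.4782 V=0.4782[hold]; j=6 S=152.3119 intr=0.0000 cont=0.0000 V=0.0000[hold]  S*(6)=112.1463
k=5: j=0 S=65.6333 intr=56.3667 cont=56.1132 V=56.3667[EX]; j=1 S=76.4890 intr=45.5110 cont=45.2873 V=45.5110[EX]; j=2 S=89.1401 intr=32.8599 cont=32.6707 V=32.8599[EX]; j=3 S=103.8838 intr=18.1162 cont=17.9674 V=18.1162[EX]; j=4 S=121.0660 intr=0.9340 cont=5.2765 V=5.2765[hold]; j=5 S=141.0901 intr=0.0000 cont=0.2448 V=0.2448[hold]  S*(5)=103.8838
k=4: j=0 S=70.8536 intr=51.1464 cont=50.9073 V=51.1464[EX]; j=1 S=82.5726 intr=39.4274 cont=39.2203 V=39.4274[EX]; j=2 S=96.2300 intr=25.7700 cont=25.6003 V=25.7700[EX]; j=3 S=112.1463 intr=9.8537 cont=11.8314 V=11.8314[hold]; j=4 S=130.6951 intr=0.0000 cont=2.8200 V=2.8200[hold]  S*(4)=96.2300
k=3: j=0 S=76.4890 intr=45.5110 cont=45.2873 V=45.5110[EX]; j=1 S=89.1401 intr=32.8599 cont=32.6707 V=32.8599[EX]; j=2 S=103.8838 intr=18.1162 cont=18.9256 V=18.9256[hold]; j=3 S=121.0660 intr=0.9340 cont=7.4236 V=7.4236[hold]  S*(3)=89.1401
k=2: j=0 S=82.5726 intr=39.4274 cont=39.2203 V=39.4274[EX]; j=1 S=96.2300 intr=25.7700 cont=25.9924 V=25.9924[hold]; j=2 S=112.1463 intr=9.8537 cont=13.2859 V=13.2859[hold]  S*(2)=82.5726
k=1: j=0 S=89.1401 intr=32.8599 cont=32.7785 V=32.8599[EX]; j=1 S=103.8838 intr=18.1162 cont=19.7441 V=19.7441[hold]  S*(1)=89.1401
k=0: j=0 S=96.2300 intr=25.7700 cont=26.3889 V=26.3889[hold]  S*(0)=-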